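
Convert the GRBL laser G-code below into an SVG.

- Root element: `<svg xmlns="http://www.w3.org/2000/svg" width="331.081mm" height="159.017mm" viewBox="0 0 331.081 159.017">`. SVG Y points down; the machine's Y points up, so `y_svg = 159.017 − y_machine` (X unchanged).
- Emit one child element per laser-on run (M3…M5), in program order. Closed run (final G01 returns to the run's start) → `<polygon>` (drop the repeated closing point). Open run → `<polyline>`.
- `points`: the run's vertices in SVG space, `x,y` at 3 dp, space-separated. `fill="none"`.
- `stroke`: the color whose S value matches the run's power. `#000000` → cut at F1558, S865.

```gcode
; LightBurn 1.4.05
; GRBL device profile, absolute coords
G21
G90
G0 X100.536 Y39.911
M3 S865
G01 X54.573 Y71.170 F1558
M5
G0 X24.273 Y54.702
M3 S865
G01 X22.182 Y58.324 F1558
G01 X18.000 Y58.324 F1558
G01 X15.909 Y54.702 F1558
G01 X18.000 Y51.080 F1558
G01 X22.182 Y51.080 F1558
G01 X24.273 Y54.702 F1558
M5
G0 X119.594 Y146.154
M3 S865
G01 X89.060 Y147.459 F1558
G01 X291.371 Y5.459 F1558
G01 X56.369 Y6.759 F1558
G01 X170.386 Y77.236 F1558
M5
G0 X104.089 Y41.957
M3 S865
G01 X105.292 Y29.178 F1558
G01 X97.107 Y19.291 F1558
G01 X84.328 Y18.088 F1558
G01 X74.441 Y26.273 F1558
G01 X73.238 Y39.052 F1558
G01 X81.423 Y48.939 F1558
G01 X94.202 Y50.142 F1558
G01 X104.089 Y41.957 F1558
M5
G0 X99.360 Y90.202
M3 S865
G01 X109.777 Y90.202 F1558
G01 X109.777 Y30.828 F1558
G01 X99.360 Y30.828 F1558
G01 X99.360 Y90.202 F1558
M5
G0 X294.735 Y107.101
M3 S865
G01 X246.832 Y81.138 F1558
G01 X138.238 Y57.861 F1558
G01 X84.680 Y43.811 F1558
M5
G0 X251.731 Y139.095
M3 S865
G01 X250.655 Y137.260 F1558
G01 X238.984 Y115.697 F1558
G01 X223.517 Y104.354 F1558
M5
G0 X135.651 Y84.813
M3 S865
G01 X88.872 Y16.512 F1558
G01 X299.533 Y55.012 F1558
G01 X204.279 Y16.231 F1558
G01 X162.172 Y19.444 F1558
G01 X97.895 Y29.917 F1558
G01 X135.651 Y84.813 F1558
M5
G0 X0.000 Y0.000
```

<svg xmlns="http://www.w3.org/2000/svg" width="331.081mm" height="159.017mm" viewBox="0 0 331.081 159.017">
  <polyline points="100.536,119.106 54.573,87.847" fill="none" stroke="#000000"/>
  <polygon points="24.273,104.315 22.182,100.693 18.000,100.693 15.909,104.315 18.000,107.937 22.182,107.937" fill="none" stroke="#000000"/>
  <polyline points="119.594,12.863 89.060,11.558 291.371,153.558 56.369,152.258 170.386,81.781" fill="none" stroke="#000000"/>
  <polygon points="104.089,117.060 105.292,129.839 97.107,139.726 84.328,140.929 74.441,132.744 73.238,119.965 81.423,110.078 94.202,108.875" fill="none" stroke="#000000"/>
  <polygon points="99.360,68.815 109.777,68.815 109.777,128.189 99.360,128.189" fill="none" stroke="#000000"/>
  <polyline points="294.735,51.916 246.832,77.879 138.238,101.156 84.680,115.206" fill="none" stroke="#000000"/>
  <polyline points="251.731,19.922 250.655,21.757 238.984,43.320 223.517,54.663" fill="none" stroke="#000000"/>
  <polygon points="135.651,74.204 88.872,142.505 299.533,104.005 204.279,142.786 162.172,139.573 97.895,129.100" fill="none" stroke="#000000"/>
</svg>

Machine Y-up, SVG Y-down with viewBox height 159.017, so y_svg = 159.017 − y_machine; X carries over. Every run uses S865, so all elements get stroke `#000000` (cut).

Run 1: The run is open, so emit a `<polyline>` with points (Y-flipped): 100.536,119.106 54.573,87.847.

Run 2: The run returns to its start, so emit a `<polygon>` with points (Y-flipped): 24.273,104.315 22.182,100.693 18.000,100.693 15.909,104.315 18.000,107.937 22.182,107.937.

Run 3: The run is open, so emit a `<polyline>` with points (Y-flipped): 119.594,12.863 89.060,11.558 291.371,153.558 56.369,152.258 170.386,81.781.

Run 4: The run returns to its start, so emit a `<polygon>` with points (Y-flipped): 104.089,117.060 105.292,129.839 97.107,139.726 84.328,140.929 74.441,132.744 73.238,119.965 81.423,110.078 94.202,108.875.

Run 5: The run returns to its start, so emit a `<polygon>` with points (Y-flipped): 99.360,68.815 109.777,68.815 109.777,128.189 99.360,128.189.

Run 6: The run is open, so emit a `<polyline>` with points (Y-flipped): 294.735,51.916 246.832,77.879 138.238,101.156 84.680,115.206.

Run 7: The run is open, so emit a `<polyline>` with points (Y-flipped): 251.731,19.922 250.655,21.757 238.984,43.320 223.517,54.663.

Run 8: The run returns to its start, so emit a `<polygon>` with points (Y-flipped): 135.651,74.204 88.872,142.505 299.533,104.005 204.279,142.786 162.172,139.573 97.895,129.100.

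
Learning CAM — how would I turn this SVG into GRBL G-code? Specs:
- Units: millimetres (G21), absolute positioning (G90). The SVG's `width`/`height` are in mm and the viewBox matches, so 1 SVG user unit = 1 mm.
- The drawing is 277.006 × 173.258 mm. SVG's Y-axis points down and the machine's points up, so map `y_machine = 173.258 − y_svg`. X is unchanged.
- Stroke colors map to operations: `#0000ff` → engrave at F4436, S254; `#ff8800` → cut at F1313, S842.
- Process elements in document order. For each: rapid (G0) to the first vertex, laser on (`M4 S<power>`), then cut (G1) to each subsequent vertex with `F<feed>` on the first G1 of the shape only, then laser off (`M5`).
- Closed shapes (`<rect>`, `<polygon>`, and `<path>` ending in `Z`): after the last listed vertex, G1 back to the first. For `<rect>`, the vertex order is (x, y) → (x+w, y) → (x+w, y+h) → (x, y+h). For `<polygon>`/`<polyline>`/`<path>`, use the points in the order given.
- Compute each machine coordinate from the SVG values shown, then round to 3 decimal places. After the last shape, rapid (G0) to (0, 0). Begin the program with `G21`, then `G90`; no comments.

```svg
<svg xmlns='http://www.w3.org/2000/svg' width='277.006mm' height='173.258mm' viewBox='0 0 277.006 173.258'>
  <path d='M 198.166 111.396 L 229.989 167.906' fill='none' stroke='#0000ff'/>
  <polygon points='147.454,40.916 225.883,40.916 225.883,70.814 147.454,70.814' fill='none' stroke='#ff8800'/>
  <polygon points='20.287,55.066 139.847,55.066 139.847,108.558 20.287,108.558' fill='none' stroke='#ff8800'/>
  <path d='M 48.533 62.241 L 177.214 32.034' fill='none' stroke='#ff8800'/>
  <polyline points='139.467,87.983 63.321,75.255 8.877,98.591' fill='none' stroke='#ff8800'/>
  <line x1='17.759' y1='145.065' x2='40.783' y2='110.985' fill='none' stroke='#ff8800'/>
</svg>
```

G21
G90
G0 X198.166 Y61.862
M4 S254
G1 X229.989 Y5.352 F4436
M5
G0 X147.454 Y132.342
M4 S842
G1 X225.883 Y132.342 F1313
G1 X225.883 Y102.444
G1 X147.454 Y102.444
G1 X147.454 Y132.342
M5
G0 X20.287 Y118.192
M4 S842
G1 X139.847 Y118.192 F1313
G1 X139.847 Y64.700
G1 X20.287 Y64.700
G1 X20.287 Y118.192
M5
G0 X48.533 Y111.017
M4 S842
G1 X177.214 Y141.224 F1313
M5
G0 X139.467 Y85.275
M4 S842
G1 X63.321 Y98.003 F1313
G1 X8.877 Y74.667
M5
G0 X17.759 Y28.193
M4 S842
G1 X40.783 Y62.273 F1313
M5
G0 X0.000 Y0.000

Since the viewBox matches the mm dimensions, user units are millimetres directly. The only transform is the Y-flip y_m = 173.258 − y_svg.

Shape 1 is a line segment drawn with `<path>`. Its stroke #0000ff means engrave at S254, F4436. After flipping Y the toolpath is (198.166,61.862) → (229.989,5.352).

Shape 2 is a rectangle drawn with `<polygon>`. Its stroke #ff8800 means cut at S842, F1313. After flipping Y the toolpath is (147.454,132.342) → (225.883,132.342) → (225.883,102.444) → (147.454,102.444) → (147.454,132.342), returning to the start.

Shape 3 is a rectangle drawn with `<polygon>`. Its stroke #ff8800 means cut at S842, F1313. After flipping Y the toolpath is (20.287,118.192) → (139.847,118.192) → (139.847,64.700) → (20.287,64.700) → (20.287,118.192), returning to the start.

Shape 4 is a line segment drawn with `<path>`. Its stroke #ff8800 means cut at S842, F1313. After flipping Y the toolpath is (48.533,111.017) → (177.214,141.224).

Shape 5 is a open polyline drawn with `<polyline>`. Its stroke #ff8800 means cut at S842, F1313. After flipping Y the toolpath is (139.467,85.275) → (63.321,98.003) → (8.877,74.667).

Shape 6 is a line segment drawn with `<line>`. Its stroke #ff8800 means cut at S842, F1313. After flipping Y the toolpath is (17.759,28.193) → (40.783,62.273).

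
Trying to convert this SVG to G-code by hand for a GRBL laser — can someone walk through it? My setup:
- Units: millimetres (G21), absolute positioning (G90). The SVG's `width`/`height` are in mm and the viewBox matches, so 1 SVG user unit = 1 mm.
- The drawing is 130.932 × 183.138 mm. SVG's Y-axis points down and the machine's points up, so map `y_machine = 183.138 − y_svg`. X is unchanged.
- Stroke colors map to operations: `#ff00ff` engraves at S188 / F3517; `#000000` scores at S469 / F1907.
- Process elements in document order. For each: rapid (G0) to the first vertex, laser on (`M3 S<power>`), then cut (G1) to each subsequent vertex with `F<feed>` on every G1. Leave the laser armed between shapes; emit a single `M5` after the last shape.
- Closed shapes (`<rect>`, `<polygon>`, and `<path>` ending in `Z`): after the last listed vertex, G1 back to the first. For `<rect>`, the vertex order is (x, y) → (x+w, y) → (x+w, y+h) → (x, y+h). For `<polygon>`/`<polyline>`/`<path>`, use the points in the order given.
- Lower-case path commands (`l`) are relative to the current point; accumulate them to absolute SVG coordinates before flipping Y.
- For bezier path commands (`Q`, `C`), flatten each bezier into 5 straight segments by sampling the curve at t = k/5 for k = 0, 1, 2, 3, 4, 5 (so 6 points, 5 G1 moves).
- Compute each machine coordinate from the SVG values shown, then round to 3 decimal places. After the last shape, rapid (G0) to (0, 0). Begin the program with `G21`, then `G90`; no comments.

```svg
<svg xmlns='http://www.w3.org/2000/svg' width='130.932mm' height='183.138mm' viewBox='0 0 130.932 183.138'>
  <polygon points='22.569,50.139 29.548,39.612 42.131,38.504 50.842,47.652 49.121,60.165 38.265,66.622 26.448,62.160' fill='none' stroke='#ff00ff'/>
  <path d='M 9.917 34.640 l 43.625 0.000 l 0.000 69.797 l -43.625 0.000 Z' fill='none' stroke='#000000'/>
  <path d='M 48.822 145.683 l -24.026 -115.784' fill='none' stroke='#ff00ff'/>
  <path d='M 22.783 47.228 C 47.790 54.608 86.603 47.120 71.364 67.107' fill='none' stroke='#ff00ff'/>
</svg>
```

1 u = 1 mm; y_m = 183.138 − y.

[1] `<polygon>` regular polygon, #ff00ff→engrave S188 F3517: (22.569,132.999) → (29.548,143.526) → (42.131,144.634) → (50.842,135.486) → (49.121,122.973) → (38.265,116.516) → (26.448,120.978) → (22.569,132.999) (closed)

[2] `<path>` rectangle, #000000→score S469 F1907: (9.917,148.498) → (53.542,148.498) → (53.542,78.701) → (9.917,78.701) → (9.917,148.498) (closed)

[3] `<path>` line segment, #ff00ff→engrave S188 F3517: (48.822,37.455) → (24.796,153.239)

[4] `<path>` cubic bezier, #ff00ff→engrave S188 F3517: (22.783,135.910) → (38.901,132.927) → (55.075,131.481) → (68.049,129.537) → (74.564,125.065) → (71.364,116.031)

G21
G90
G0 X22.569 Y132.999
M3 S188
G1 X29.548 Y143.526 F3517
G1 X42.131 Y144.634 F3517
G1 X50.842 Y135.486 F3517
G1 X49.121 Y122.973 F3517
G1 X38.265 Y116.516 F3517
G1 X26.448 Y120.978 F3517
G1 X22.569 Y132.999 F3517
G0 X9.917 Y148.498
M3 S469
G1 X53.542 Y148.498 F1907
G1 X53.542 Y78.701 F1907
G1 X9.917 Y78.701 F1907
G1 X9.917 Y148.498 F1907
G0 X48.822 Y37.455
M3 S188
G1 X24.796 Y153.239 F3517
G0 X22.783 Y135.910
M3 S188
G1 X38.901 Y132.927 F3517
G1 X55.075 Y131.481 F3517
G1 X68.049 Y129.537 F3517
G1 X74.564 Y125.065 F3517
G1 X71.364 Y116.031 F3517
M5
G0 X0.000 Y0.000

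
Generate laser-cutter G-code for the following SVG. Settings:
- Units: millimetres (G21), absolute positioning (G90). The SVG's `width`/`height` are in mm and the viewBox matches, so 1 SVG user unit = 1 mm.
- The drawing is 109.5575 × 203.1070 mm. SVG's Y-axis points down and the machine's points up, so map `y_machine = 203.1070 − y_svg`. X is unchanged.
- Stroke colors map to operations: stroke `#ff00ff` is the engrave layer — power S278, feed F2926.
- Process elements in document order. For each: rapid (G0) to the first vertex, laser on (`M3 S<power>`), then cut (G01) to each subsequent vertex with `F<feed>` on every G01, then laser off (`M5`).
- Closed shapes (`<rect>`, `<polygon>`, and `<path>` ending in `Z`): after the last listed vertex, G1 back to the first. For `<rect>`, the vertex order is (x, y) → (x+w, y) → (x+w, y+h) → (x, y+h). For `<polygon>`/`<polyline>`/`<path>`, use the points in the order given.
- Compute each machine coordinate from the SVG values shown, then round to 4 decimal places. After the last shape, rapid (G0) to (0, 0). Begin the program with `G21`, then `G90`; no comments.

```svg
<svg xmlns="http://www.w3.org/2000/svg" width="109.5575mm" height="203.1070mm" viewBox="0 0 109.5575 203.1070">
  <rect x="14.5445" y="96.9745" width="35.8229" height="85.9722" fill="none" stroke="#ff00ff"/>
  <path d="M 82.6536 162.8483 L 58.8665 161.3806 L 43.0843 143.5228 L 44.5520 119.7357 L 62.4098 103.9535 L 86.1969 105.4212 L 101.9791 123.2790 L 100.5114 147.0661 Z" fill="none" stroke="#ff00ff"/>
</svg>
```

Since the viewBox matches the mm dimensions, user units are millimetres directly. The only transform is the Y-flip y_m = 203.1070 − y_svg.

Shape 1 is a rectangle drawn with `<rect>`. Its stroke #ff00ff means engrave at S278, F2926. After flipping Y the toolpath is (14.5445,106.1325) → (50.3674,106.1325) → (50.3674,20.1603) → (14.5445,20.1603) → (14.5445,106.1325), returning to the start.

Shape 2 is a regular polygon drawn with `<path>`. Its stroke #ff00ff means engrave at S278, F2926. After flipping Y the toolpath is (82.6536,40.2587) → (58.8665,41.7264) → (43.0843,59.5842) → (44.5520,83.3713) → (62.4098,99.1535) → (86.1969,97.6858) → (101.9791,79.8280) → (100.5114,56.0409) → (82.6536,40.2587), returning to the start.

G21
G90
G0 X14.5445 Y106.1325
M3 S278
G01 X50.3674 Y106.1325 F2926
G01 X50.3674 Y20.1603 F2926
G01 X14.5445 Y20.1603 F2926
G01 X14.5445 Y106.1325 F2926
M5
G0 X82.6536 Y40.2587
M3 S278
G01 X58.8665 Y41.7264 F2926
G01 X43.0843 Y59.5842 F2926
G01 X44.5520 Y83.3713 F2926
G01 X62.4098 Y99.1535 F2926
G01 X86.1969 Y97.6858 F2926
G01 X101.9791 Y79.8280 F2926
G01 X100.5114 Y56.0409 F2926
G01 X82.6536 Y40.2587 F2926
M5
G0 X0.0000 Y0.0000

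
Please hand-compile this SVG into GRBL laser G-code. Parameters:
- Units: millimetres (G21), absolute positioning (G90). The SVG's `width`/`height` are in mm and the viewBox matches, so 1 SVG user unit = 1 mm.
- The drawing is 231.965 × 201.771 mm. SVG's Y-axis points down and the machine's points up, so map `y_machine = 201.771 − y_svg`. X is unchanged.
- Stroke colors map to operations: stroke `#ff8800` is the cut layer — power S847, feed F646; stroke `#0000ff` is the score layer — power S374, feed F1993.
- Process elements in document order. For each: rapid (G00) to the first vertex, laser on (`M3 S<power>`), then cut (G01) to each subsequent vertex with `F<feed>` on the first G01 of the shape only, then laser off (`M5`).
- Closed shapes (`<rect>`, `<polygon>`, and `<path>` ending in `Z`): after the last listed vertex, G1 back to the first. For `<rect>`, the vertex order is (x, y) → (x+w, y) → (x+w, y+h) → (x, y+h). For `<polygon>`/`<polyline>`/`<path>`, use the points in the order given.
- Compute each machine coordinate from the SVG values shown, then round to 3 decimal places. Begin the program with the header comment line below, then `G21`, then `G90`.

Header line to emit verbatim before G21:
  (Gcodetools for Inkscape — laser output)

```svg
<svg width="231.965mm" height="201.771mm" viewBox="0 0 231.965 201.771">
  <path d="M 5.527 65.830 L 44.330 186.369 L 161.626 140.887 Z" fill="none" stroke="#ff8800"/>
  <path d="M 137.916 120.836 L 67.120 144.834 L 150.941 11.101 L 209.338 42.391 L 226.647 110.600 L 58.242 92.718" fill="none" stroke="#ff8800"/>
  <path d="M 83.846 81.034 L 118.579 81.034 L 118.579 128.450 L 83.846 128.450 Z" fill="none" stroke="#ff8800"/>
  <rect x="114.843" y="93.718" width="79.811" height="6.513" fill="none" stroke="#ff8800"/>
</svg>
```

(Gcodetools for Inkscape — laser output)
G21
G90
G00 X5.527 Y135.941
M3 S847
G01 X44.330 Y15.402 F646
G01 X161.626 Y60.884
G01 X5.527 Y135.941
M5
G00 X137.916 Y80.935
M3 S847
G01 X67.120 Y56.937 F646
G01 X150.941 Y190.670
G01 X209.338 Y159.380
G01 X226.647 Y91.171
G01 X58.242 Y109.053
M5
G00 X83.846 Y120.737
M3 S847
G01 X118.579 Y120.737 F646
G01 X118.579 Y73.321
G01 X83.846 Y73.321
G01 X83.846 Y120.737
M5
G00 X114.843 Y108.053
M3 S847
G01 X194.654 Y108.053 F646
G01 X194.654 Y101.540
G01 X114.843 Y101.540
G01 X114.843 Y108.053
M5

viewBox `0 0 231.965 201.771` with mm width/height → 1 unit = 1 mm. Flip: y_m = 201.771 − y_svg.

**Shape 1** — `<path>` closed polygon, stroke `#ff8800` → cut (S847, F646). Machine vertices: (5.527,135.941) → (44.330,15.402) → (161.626,60.884) → (5.527,135.941). Closed: final G1 returns to the first vertex.

**Shape 2** — `<path>` open polyline, stroke `#ff8800` → cut (S847, F646). Machine vertices: (137.916,80.935) → (67.120,56.937) → (150.941,190.670) → (209.338,159.380) → (226.647,91.171) → (58.242,109.053). Open path.

**Shape 3** — `<path>` rectangle, stroke `#ff8800` → cut (S847, F646). Machine vertices: (83.846,120.737) → (118.579,120.737) → (118.579,73.321) → (83.846,73.321) → (83.846,120.737). Closed: final G1 returns to the first vertex.

**Shape 4** — `<rect>` rectangle, stroke `#ff8800` → cut (S847, F646). Machine vertices: (114.843,108.053) → (194.654,108.053) → (194.654,101.540) → (114.843,101.540) → (114.843,108.053). Closed: final G1 returns to the first vertex.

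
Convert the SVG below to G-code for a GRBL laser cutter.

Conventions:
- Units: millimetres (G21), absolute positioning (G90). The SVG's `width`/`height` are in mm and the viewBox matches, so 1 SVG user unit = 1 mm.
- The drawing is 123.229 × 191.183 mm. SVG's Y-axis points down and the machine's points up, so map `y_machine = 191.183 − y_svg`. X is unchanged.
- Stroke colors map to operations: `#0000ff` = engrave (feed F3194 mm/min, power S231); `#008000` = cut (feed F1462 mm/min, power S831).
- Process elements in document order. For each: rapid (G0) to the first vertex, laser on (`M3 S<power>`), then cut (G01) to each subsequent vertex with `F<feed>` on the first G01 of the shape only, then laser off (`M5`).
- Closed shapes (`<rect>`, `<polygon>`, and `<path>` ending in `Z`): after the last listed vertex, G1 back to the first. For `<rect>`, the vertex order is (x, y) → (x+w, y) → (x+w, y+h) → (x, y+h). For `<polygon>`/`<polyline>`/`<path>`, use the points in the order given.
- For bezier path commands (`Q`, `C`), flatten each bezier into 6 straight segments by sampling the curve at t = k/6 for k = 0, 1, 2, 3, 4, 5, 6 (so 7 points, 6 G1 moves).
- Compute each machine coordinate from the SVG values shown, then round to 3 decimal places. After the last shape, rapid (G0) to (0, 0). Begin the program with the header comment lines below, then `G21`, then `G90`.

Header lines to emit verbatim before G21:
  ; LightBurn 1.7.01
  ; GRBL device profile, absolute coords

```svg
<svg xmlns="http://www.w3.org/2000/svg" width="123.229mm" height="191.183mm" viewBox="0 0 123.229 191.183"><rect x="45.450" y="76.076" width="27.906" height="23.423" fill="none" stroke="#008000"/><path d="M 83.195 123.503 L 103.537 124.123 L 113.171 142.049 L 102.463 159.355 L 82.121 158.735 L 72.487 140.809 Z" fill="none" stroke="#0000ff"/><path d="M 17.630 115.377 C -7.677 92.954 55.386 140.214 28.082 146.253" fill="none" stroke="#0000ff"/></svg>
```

1 u = 1 mm; y_m = 191.183 − y.

[1] `<rect>` rectangle, #008000→cut S831 F1462: (45.450,115.107) → (73.356,115.107) → (73.356,91.684) → (45.450,91.684) → (45.450,115.107) (closed)

[2] `<path>` regular polygon, #0000ff→engrave S231 F3194: (83.195,67.680) → (103.537,67.060) → (113.171,49.134) → (102.463,31.828) → (82.121,32.448) → (72.487,50.374) → (83.195,67.680) (closed)

[3] `<path>` cubic bezier, #0000ff→engrave S231 F3194: (17.630,75.806) → (11.513,81.724) → (15.160,79.109) → (23.605,71.041) → (31.884,60.602) → (35.031,50.871) → (28.082,44.930)

; LightBurn 1.7.01
; GRBL device profile, absolute coords
G21
G90
G0 X45.450 Y115.107
M3 S831
G01 X73.356 Y115.107 F1462
G01 X73.356 Y91.684
G01 X45.450 Y91.684
G01 X45.450 Y115.107
M5
G0 X83.195 Y67.680
M3 S231
G01 X103.537 Y67.060 F3194
G01 X113.171 Y49.134
G01 X102.463 Y31.828
G01 X82.121 Y32.448
G01 X72.487 Y50.374
G01 X83.195 Y67.680
M5
G0 X17.630 Y75.806
M3 S231
G01 X11.513 Y81.724 F3194
G01 X15.160 Y79.109
G01 X23.605 Y71.041
G01 X31.884 Y60.602
G01 X35.031 Y50.871
G01 X28.082 Y44.930
M5
G0 X0.000 Y0.000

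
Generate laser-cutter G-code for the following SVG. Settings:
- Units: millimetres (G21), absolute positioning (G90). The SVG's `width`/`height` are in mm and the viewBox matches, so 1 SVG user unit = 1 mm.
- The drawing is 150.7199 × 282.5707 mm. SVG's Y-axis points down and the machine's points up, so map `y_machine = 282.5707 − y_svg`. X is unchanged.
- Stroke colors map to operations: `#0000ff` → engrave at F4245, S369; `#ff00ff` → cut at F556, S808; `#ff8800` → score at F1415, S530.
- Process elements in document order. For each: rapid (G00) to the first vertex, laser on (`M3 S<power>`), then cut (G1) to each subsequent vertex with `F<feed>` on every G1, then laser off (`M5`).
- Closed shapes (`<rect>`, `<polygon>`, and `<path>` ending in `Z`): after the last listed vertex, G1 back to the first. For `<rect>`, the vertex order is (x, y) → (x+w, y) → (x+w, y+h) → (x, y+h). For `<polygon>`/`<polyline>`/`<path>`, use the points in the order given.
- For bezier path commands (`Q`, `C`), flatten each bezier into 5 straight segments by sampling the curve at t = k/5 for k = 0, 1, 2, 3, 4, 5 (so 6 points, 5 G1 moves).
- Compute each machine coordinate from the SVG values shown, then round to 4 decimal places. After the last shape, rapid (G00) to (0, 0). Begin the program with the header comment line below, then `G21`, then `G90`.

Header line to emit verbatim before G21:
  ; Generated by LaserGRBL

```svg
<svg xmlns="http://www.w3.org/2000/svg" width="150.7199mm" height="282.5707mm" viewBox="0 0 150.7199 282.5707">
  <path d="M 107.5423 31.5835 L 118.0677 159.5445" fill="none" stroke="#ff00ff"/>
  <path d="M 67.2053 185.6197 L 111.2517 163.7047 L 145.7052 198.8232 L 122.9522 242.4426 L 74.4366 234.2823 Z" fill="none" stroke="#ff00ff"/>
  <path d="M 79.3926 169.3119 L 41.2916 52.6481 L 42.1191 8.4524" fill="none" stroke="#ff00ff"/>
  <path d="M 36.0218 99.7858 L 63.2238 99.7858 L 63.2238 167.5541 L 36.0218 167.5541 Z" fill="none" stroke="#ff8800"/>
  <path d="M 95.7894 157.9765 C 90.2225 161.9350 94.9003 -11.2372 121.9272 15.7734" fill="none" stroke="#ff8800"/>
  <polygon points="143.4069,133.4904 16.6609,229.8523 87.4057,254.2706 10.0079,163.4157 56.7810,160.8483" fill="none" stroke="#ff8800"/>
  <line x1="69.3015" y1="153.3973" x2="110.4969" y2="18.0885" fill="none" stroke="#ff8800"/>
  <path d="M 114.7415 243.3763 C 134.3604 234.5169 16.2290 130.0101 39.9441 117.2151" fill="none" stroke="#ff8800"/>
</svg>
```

viewBox `0 0 150.7199 282.5707` with mm width/height → 1 unit = 1 mm. Flip: y_m = 282.5707 − y_svg.

**Shape 1** — `<path>` line segment, stroke `#ff00ff` → cut (S808, F556). Machine vertices: (107.5423,250.9872) → (118.0677,123.0262). Open path.

**Shape 2** — `<path>` regular polygon, stroke `#ff00ff` → cut (S808, F556). Machine vertices: (67.2053,96.9510) → (111.2517,118.8660) → (145.7052,83.7475) → (122.9522,40.1281) → (74.4366,48.2884) → (67.2053,96.9510). Closed: final G1 returns to the first vertex.

**Shape 3** — `<path>` open polyline, stroke `#ff00ff` → cut (S808, F556). Machine vertices: (79.3926,113.2588) → (41.2916,229.9226) → (42.1191,274.1183). Open path.

**Shape 4** — `<path>` rectangle, stroke `#ff8800` → score (S530, F1415). Machine vertices: (36.0218,182.7849) → (63.2238,182.7849) → (63.2238,115.0166) → (36.0218,115.0166) → (36.0218,182.7849). Closed: final G1 returns to the first vertex.

**Shape 5** — `<path>` cubic bezier, stroke `#ff8800` → score (S530, F1415). Control points (SVG): P0=(95.7894,157.9765), P1=(90.2225,161.9350), P2=(94.9003,-11.2372), P3=(121.9272,15.7734); sampled at t=k/5. Machine vertices: (95.7894,124.5942) → (93.7755,140.4563) → (94.8013,180.7187) → (99.4478,227.2703) → (108.2961,262.0002) → (121.9272,266.7973). Open path.

**Shape 6** — `<polygon>` closed polygon, stroke `#ff8800` → score (S530, F1415). Machine vertices: (143.4069,149.0803) → (16.6609,52.7184) → (87.4057,28.3001) → (10.0079,119.1550) → (56.7810,121.7224) → (143.4069,149.0803). Closed: final G1 returns to the first vertex.

**Shape 7** — `<line>` line segment, stroke `#ff8800` → score (S530, F1415). Machine vertices: (69.3015,129.1734) → (110.4969,264.4822). Open path.

**Shape 8** — `<path>` cubic bezier, stroke `#ff8800` → score (S530, F1415). Control points (SVG): P0=(114.7415,243.3763), P1=(134.3604,234.5169), P2=(16.2290,130.0101), P3=(39.9441,117.2151); sampled at t=k/5. Machine vertices: (114.7415,39.1944) → (112.2196,54.4889) → (90.0582,83.7454) → (61.6781,117.9709) → (40.4998,148.1721) → (39.9441,165.3556). Open path.

; Generated by LaserGRBL
G21
G90
G00 X107.5423 Y250.9872
M3 S808
G1 X118.0677 Y123.0262 F556
M5
G00 X67.2053 Y96.9510
M3 S808
G1 X111.2517 Y118.8660 F556
G1 X145.7052 Y83.7475 F556
G1 X122.9522 Y40.1281 F556
G1 X74.4366 Y48.2884 F556
G1 X67.2053 Y96.9510 F556
M5
G00 X79.3926 Y113.2588
M3 S808
G1 X41.2916 Y229.9226 F556
G1 X42.1191 Y274.1183 F556
M5
G00 X36.0218 Y182.7849
M3 S530
G1 X63.2238 Y182.7849 F1415
G1 X63.2238 Y115.0166 F1415
G1 X36.0218 Y115.0166 F1415
G1 X36.0218 Y182.7849 F1415
M5
G00 X95.7894 Y124.5942
M3 S530
G1 X93.7755 Y140.4563 F1415
G1 X94.8013 Y180.7187 F1415
G1 X99.4478 Y227.2703 F1415
G1 X108.2961 Y262.0002 F1415
G1 X121.9272 Y266.7973 F1415
M5
G00 X143.4069 Y149.0803
M3 S530
G1 X16.6609 Y52.7184 F1415
G1 X87.4057 Y28.3001 F1415
G1 X10.0079 Y119.1550 F1415
G1 X56.7810 Y121.7224 F1415
G1 X143.4069 Y149.0803 F1415
M5
G00 X69.3015 Y129.1734
M3 S530
G1 X110.4969 Y264.4822 F1415
M5
G00 X114.7415 Y39.1944
M3 S530
G1 X112.2196 Y54.4889 F1415
G1 X90.0582 Y83.7454 F1415
G1 X61.6781 Y117.9709 F1415
G1 X40.4998 Y148.1721 F1415
G1 X39.9441 Y165.3556 F1415
M5
G00 X0.0000 Y0.0000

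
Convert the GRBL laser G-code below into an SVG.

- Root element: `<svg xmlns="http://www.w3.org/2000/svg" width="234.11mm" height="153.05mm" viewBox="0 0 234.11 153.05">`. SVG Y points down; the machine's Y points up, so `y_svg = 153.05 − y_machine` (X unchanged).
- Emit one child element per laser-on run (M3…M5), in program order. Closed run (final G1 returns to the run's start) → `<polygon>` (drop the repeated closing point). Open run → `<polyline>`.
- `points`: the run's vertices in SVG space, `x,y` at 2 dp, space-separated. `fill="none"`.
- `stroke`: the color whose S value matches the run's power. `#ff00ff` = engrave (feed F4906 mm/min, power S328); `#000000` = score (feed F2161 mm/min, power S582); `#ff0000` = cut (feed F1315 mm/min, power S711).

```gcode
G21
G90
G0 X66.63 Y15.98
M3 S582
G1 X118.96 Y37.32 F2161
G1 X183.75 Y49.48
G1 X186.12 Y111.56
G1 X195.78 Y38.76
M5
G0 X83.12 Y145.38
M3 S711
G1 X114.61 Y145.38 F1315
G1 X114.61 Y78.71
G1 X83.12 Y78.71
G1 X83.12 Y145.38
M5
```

<svg xmlns="http://www.w3.org/2000/svg" width="234.11mm" height="153.05mm" viewBox="0 0 234.11 153.05">
  <polyline points="66.63,137.07 118.96,115.73 183.75,103.57 186.12,41.49 195.78,114.29" fill="none" stroke="#000000"/>
  <polygon points="83.12,7.67 114.61,7.67 114.61,74.34 83.12,74.34" fill="none" stroke="#ff0000"/>
</svg>

Each laser-on run becomes one SVG element. Flip Y back into SVG space with y_svg = 153.05 − y_machine.

Run 1: the run's S582 means `#000000` (score). The run is open, so emit a `<polyline>` with points (Y-flipped): 66.63,137.07 118.96,115.73 183.75,103.57 186.12,41.49 195.78,114.29.

Run 2: S711 ⇒ cut layer `#ff0000`. The run returns to its start, so emit a `<polygon>` with points (Y-flipped): 83.12,7.67 114.61,7.67 114.61,74.34 83.12,74.34.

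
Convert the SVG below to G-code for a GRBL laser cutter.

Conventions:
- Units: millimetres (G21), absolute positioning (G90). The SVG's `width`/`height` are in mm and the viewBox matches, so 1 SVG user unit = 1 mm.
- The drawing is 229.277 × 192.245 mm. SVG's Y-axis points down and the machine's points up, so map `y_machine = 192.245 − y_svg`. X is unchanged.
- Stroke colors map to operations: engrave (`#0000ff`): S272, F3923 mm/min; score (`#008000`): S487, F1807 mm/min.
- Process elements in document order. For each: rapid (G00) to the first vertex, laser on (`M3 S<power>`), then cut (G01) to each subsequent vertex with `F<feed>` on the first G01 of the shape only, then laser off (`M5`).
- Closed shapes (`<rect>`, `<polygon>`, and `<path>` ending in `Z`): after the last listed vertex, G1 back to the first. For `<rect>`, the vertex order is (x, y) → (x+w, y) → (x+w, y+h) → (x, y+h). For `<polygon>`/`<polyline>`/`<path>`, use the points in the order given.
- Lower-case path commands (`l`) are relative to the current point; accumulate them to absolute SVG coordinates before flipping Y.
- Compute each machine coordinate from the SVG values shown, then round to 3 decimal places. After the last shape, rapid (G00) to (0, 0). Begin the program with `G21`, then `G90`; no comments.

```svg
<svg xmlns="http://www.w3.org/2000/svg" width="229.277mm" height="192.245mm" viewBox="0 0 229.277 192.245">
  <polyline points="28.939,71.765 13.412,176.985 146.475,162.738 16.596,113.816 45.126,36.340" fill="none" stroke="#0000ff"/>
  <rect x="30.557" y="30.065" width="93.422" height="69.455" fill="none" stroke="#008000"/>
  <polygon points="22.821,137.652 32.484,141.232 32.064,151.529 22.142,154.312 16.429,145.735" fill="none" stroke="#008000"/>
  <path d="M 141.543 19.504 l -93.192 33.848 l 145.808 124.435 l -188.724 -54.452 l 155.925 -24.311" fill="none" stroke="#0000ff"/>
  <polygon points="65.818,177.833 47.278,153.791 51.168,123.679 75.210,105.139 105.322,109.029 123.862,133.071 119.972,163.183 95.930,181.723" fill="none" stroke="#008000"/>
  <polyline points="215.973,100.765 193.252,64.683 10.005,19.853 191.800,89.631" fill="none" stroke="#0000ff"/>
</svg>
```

G21
G90
G00 X28.939 Y120.480
M3 S272
G01 X13.412 Y15.260 F3923
G01 X146.475 Y29.507
G01 X16.596 Y78.429
G01 X45.126 Y155.905
M5
G00 X30.557 Y162.180
M3 S487
G01 X123.979 Y162.180 F1807
G01 X123.979 Y92.725
G01 X30.557 Y92.725
G01 X30.557 Y162.180
M5
G00 X22.821 Y54.593
M3 S487
G01 X32.484 Y51.013 F1807
G01 X32.064 Y40.716
G01 X22.142 Y37.933
G01 X16.429 Y46.510
G01 X22.821 Y54.593
M5
G00 X141.543 Y172.741
M3 S272
G01 X48.351 Y138.893 F3923
G01 X194.159 Y14.458
G01 X5.435 Y68.910
G01 X161.360 Y93.221
M5
G00 X65.818 Y14.412
M3 S487
G01 X47.278 Y38.454 F1807
G01 X51.168 Y68.566
G01 X75.210 Y87.106
G01 X105.322 Y83.216
G01 X123.862 Y59.174
G01 X119.972 Y29.062
G01 X95.930 Y10.522
G01 X65.818 Y14.412
M5
G00 X215.973 Y91.480
M3 S272
G01 X193.252 Y127.562 F3923
G01 X10.005 Y172.392
G01 X191.800 Y102.614
M5
G00 X0.000 Y0.000

Since the viewBox matches the mm dimensions, user units are millimetres directly. The only transform is the Y-flip y_m = 192.245 − y_svg.

Shape 1 is a open polyline drawn with `<polyline>`. Its stroke #0000ff means engrave at S272, F3923. After flipping Y the toolpath is (28.939,120.480) → (13.412,15.260) → (146.475,29.507) → (16.596,78.429) → (45.126,155.905).

Shape 2 is a rectangle drawn with `<rect>`. Its stroke #008000 means score at S487, F1807. After flipping Y the toolpath is (30.557,162.180) → (123.979,162.180) → (123.979,92.725) → (30.557,92.725) → (30.557,162.180), returning to the start.

Shape 3 is a regular polygon drawn with `<polygon>`. Its stroke #008000 means score at S487, F1807. After flipping Y the toolpath is (22.821,54.593) → (32.484,51.013) → (32.064,40.716) → (22.142,37.933) → (16.429,46.510) → (22.821,54.593), returning to the start.

Shape 4 is a open polyline drawn with `<path>`. Its stroke #0000ff means engrave at S272, F3923. After flipping Y the toolpath is (141.543,172.741) → (48.351,138.893) → (194.159,14.458) → (5.435,68.910) → (161.360,93.221).

Shape 5 is a regular polygon drawn with `<polygon>`. Its stroke #008000 means score at S487, F1807. After flipping Y the toolpath is (65.818,14.412) → (47.278,38.454) → (51.168,68.566) → (75.210,87.106) → (105.322,83.216) → (123.862,59.174) → (119.972,29.062) → (95.930,10.522) → (65.818,14.412), returning to the start.

Shape 6 is a open polyline drawn with `<polyline>`. Its stroke #0000ff means engrave at S272, F3923. After flipping Y the toolpath is (215.973,91.480) → (193.252,127.562) → (10.005,172.392) → (191.800,102.614).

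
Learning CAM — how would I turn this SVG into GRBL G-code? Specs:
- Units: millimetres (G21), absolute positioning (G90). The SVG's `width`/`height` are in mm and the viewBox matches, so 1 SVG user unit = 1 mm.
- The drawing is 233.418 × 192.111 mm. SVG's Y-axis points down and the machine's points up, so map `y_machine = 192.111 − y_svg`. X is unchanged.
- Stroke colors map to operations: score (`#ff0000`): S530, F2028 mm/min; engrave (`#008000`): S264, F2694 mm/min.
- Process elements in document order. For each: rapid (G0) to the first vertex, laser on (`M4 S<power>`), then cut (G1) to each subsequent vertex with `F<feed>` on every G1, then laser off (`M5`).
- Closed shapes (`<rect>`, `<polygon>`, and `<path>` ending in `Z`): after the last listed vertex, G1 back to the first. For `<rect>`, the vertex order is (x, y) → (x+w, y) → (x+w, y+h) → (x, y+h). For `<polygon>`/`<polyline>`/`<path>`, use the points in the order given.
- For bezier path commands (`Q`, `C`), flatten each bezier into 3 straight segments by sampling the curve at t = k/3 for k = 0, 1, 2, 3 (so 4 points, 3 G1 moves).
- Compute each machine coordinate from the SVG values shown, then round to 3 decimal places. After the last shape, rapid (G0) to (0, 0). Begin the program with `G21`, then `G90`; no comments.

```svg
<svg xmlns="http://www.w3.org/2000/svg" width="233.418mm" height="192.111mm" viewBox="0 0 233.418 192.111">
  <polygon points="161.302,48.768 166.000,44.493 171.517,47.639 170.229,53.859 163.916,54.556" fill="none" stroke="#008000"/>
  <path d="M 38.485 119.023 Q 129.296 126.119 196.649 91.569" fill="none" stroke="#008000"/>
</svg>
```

G21
G90
G0 X161.302 Y143.343
M4 S264
G1 X166.000 Y147.618 F2694
G1 X171.517 Y144.472 F2694
G1 X170.229 Y138.252 F2694
G1 X163.916 Y137.555 F2694
G1 X161.302 Y143.343 F2694
M5
G0 X38.485 Y73.088
M4 S264
G1 X96.419 Y72.985 F2694
G1 X149.141 Y82.136 F2694
G1 X196.649 Y100.542 F2694
M5
G0 X0.000 Y0.000

viewBox `0 0 233.418 192.111` with mm width/height → 1 unit = 1 mm. Flip: y_m = 192.111 − y_svg.

**Shape 1** — `<polygon>` regular polygon, stroke `#008000` → engrave (S264, F2694). Machine vertices: (161.302,143.343) → (166.000,147.618) → (171.517,144.472) → (170.229,138.252) → (163.916,137.555) → (161.302,143.343). Closed: final G1 returns to the first vertex.

**Shape 2** — `<path>` quadratic bezier, stroke `#008000` → engrave (S264, F2694). Control points (SVG): P0=(38.485,119.023), P1=(129.296,126.119), P2=(196.649,91.569); sampled at t=k/3. Machine vertices: (38.485,73.088) → (96.419,72.985) → (149.141,82.136) → (196.649,100.542). Open path.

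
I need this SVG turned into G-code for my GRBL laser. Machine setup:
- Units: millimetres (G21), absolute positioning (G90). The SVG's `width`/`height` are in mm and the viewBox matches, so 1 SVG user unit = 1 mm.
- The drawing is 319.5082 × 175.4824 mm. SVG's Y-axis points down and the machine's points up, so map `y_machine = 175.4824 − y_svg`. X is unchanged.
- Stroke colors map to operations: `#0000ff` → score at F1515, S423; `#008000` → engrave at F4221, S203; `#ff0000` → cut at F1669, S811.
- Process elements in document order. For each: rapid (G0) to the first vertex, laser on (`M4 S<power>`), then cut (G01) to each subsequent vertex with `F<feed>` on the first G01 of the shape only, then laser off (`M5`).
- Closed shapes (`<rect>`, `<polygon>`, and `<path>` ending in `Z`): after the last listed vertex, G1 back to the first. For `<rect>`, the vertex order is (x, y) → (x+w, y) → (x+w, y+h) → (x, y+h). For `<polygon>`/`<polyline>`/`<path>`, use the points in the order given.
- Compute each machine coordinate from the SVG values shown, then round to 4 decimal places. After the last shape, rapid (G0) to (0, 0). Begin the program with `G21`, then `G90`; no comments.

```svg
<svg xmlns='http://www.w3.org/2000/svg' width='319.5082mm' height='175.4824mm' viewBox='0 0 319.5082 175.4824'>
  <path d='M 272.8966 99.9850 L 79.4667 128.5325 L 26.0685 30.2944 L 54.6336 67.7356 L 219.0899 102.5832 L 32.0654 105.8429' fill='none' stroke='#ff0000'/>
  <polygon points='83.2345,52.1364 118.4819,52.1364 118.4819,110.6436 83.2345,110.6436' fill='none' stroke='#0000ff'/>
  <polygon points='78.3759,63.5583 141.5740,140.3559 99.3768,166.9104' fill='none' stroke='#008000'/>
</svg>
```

G21
G90
G0 X272.8966 Y75.4974
M4 S811
G01 X79.4667 Y46.9499 F1669
G01 X26.0685 Y145.1880
G01 X54.6336 Y107.7468
G01 X219.0899 Y72.8992
G01 X32.0654 Y69.6395
M5
G0 X83.2345 Y123.3460
M4 S423
G01 X118.4819 Y123.3460 F1515
G01 X118.4819 Y64.8388
G01 X83.2345 Y64.8388
G01 X83.2345 Y123.3460
M5
G0 X78.3759 Y111.9241
M4 S203
G01 X141.5740 Y35.1265 F4221
G01 X99.3768 Y8.5720
G01 X78.3759 Y111.9241
M5
G0 X0.0000 Y0.0000

viewBox `0 0 319.5082 175.4824` with mm width/height → 1 unit = 1 mm. Flip: y_m = 175.4824 − y_svg.

**Shape 1** — `<path>` open polyline, stroke `#ff0000` → cut (S811, F1669). Machine vertices: (272.8966,75.4974) → (79.4667,46.9499) → (26.0685,145.1880) → (54.6336,107.7468) → (219.0899,72.8992) → (32.0654,69.6395). Open path.

**Shape 2** — `<polygon>` rectangle, stroke `#0000ff` → score (S423, F1515). Machine vertices: (83.2345,123.3460) → (118.4819,123.3460) → (118.4819,64.8388) → (83.2345,64.8388) → (83.2345,123.3460). Closed: final G1 returns to the first vertex.

**Shape 3** — `<polygon>` closed polygon, stroke `#008000` → engrave (S203, F4221). Machine vertices: (78.3759,111.9241) → (141.5740,35.1265) → (99.3768,8.5720) → (78.3759,111.9241). Closed: final G1 returns to the first vertex.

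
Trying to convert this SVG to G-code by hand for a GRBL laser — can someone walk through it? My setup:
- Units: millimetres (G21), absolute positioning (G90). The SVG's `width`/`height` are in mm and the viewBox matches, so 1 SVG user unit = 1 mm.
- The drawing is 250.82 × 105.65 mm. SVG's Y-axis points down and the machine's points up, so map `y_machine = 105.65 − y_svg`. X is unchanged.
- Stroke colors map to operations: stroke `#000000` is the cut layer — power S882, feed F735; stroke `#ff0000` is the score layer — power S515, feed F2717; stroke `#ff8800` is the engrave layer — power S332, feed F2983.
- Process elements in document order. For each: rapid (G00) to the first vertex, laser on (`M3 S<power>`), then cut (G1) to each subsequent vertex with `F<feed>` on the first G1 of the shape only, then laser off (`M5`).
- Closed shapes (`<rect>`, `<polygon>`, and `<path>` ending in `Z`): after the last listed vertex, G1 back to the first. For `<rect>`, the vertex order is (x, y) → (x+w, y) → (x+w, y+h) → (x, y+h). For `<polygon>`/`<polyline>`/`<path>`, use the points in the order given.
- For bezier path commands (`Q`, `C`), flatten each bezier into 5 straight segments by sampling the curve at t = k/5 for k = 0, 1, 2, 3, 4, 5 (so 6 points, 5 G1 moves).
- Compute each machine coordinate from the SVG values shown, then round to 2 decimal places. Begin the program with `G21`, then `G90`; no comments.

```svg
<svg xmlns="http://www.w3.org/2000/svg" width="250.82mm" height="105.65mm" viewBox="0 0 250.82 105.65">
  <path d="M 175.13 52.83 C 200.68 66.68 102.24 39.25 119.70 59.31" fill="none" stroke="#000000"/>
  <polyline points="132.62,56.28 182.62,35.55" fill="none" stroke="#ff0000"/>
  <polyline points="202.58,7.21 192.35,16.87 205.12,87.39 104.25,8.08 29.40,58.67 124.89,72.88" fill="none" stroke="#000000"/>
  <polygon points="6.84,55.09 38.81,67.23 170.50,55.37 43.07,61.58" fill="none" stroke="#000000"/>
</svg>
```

G21
G90
G00 X175.13 Y52.82
M3 S882
G1 X177.50 Y48.75 F735
G1 X161.63 Y50.33
G1 X139.03 Y53.30
G1 X121.21 Y53.39
G1 X119.70 Y46.34
M5
G00 X132.62 Y49.37
M3 S515
G1 X182.62 Y70.10 F2717
M5
G00 X202.58 Y98.44
M3 S882
G1 X192.35 Y88.78 F735
G1 X205.12 Y18.26
G1 X104.25 Y97.57
G1 X29.40 Y46.98
G1 X124.89 Y32.77
M5
G00 X6.84 Y50.56
M3 S882
G1 X38.81 Y38.42 F735
G1 X170.50 Y50.28
G1 X43.07 Y44.07
G1 X6.84 Y50.56
M5

Since the viewBox matches the mm dimensions, user units are millimetres directly. The only transform is the Y-flip y_m = 105.65 − y_svg.

Shape 1 is a cubic bezier drawn with `<path>`. Its stroke #000000 means cut at S882, F735. After flipping Y the toolpath is (175.13,52.82) → (177.50,48.75) → (161.63,50.33) → (139.03,53.30) → (121.21,53.39) → (119.70,46.34).

Shape 2 is a line segment drawn with `<polyline>`. Its stroke #ff0000 means score at S515, F2717. After flipping Y the toolpath is (132.62,49.37) → (182.62,70.10).

Shape 3 is a open polyline drawn with `<polyline>`. Its stroke #000000 means cut at S882, F735. After flipping Y the toolpath is (202.58,98.44) → (192.35,88.78) → (205.12,18.26) → (104.25,97.57) → (29.40,46.98) → (124.89,32.77).

Shape 4 is a closed polygon drawn with `<polygon>`. Its stroke #000000 means cut at S882, F735. After flipping Y the toolpath is (6.84,50.56) → (38.81,38.42) → (170.50,50.28) → (43.07,44.07) → (6.84,50.56), returning to the start.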